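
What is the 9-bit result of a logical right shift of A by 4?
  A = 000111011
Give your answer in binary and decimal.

Logical shift right by 4: drop the bottom 4 bit(s), prepend 4 zero(s) on the left.
  000111011  ->  keep [00011], discard [1011], prepend 0000
= 000000011

Answer: 000000011 (3)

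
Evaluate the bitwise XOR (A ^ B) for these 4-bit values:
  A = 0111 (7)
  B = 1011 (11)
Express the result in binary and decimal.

Apply ^ to each column (1 where bits differ):
  0111
^ 1011
------
  1100

Answer: 1100 (12)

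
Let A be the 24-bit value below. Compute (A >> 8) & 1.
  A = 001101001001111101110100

Bit 8 is the 9th from the right.
  001101001001111101110100
                 ^
That bit is 1.

Answer: 1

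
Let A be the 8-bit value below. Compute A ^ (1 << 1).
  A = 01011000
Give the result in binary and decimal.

Mask = 1 << 1 = 00000010
Bit 1 of A is 0; XOR with the mask flips it to 1.
  01011000
^ 00000010
----------
  01011010

Answer: 01011010 (90)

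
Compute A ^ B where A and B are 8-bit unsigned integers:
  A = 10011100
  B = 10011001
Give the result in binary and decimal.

Apply ^ to each column (1 where bits differ):
  10011100
^ 10011001
----------
  00000101

Answer: 00000101 (5)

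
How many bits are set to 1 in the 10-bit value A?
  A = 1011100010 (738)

1011100010
1-bits at positions (from bit 0 = LSB): 1, 5, 6, 7, 9
Count = 5

Answer: 5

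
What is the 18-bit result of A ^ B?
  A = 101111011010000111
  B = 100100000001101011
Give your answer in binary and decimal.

Apply ^ to each column (1 where bits differ):
  101111011010000111
^ 100100000001101011
--------------------
  001011011011101100

Answer: 001011011011101100 (46828)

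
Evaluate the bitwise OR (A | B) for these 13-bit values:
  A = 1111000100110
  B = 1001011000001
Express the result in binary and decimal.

Apply | to each column (1 where either bit is 1):
  1111000100110
| 1001011000001
---------------
  1111011100111

Answer: 1111011100111 (7911)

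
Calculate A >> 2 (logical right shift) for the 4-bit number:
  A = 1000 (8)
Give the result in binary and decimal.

Logical shift right by 2: drop the bottom 2 bit(s), prepend 2 zero(s) on the left.
  1000  ->  keep [10], discard [00], prepend 00
= 0010

Answer: 0010 (2)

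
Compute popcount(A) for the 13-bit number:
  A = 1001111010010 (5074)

1001111010010
1-bits at positions (from bit 0 = LSB): 1, 4, 6, 7, 8, 9, 12
Count = 7

Answer: 7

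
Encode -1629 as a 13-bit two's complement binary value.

1. Binary of +1629:  0011001011101
2. Invert bits:     1100110100010
3. Add 1:           1100110100011

Answer: 1100110100011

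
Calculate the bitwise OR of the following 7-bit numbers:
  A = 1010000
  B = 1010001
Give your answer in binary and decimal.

Apply | to each column (1 where either bit is 1):
  1010000
| 1010001
---------
  1010001

Answer: 1010001 (81)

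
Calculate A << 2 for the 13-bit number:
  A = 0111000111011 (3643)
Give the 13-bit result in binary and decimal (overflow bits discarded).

Shift left by 2: drop the top 2 bit(s), append 2 zero(s) on the right.
  0111000111011  ->  discard [01], keep [11000111011], append 00
= 1100011101100

Answer: 1100011101100 (6380)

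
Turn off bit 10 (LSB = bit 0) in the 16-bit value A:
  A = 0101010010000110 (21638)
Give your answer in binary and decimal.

Mask = ~(1 << 10) = 1111101111111111
Bit 10 of A is 1, so AND-ing with the mask clears it to 0.
  0101010010000110
& 1111101111111111
------------------
  0101000010000110

Answer: 0101000010000110 (20614)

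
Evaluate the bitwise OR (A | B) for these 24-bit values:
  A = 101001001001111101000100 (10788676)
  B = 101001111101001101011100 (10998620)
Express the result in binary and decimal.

Apply | to each column (1 where either bit is 1):
  101001001001111101000100
| 101001111101001101011100
--------------------------
  101001111101111101011100

Answer: 101001111101111101011100 (11001692)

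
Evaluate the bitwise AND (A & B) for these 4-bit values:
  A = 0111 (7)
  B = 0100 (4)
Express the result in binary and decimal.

Apply & to each column (1 only where both bits are 1):
  0111
& 0100
------
  0100

Answer: 0100 (4)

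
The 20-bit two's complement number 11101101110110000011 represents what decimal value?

MSB is 1, so the value is negative. Find the magnitude:
1. Invert bits:  00010010001001111100
2. Add 1:        00010010001001111101  = 74365
3. Apply sign:   -74365

Answer: -74365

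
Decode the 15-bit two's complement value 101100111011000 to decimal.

MSB is 1, so the value is negative. Find the magnitude:
1. Invert bits:  010011000100111
2. Add 1:        010011000101000  = 9768
3. Apply sign:   -9768

Answer: -9768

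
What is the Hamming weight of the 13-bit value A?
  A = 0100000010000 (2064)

0100000010000
1-bits at positions (from bit 0 = LSB): 4, 11
Count = 2

Answer: 2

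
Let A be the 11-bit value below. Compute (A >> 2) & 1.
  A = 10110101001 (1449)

Bit 2 is the 3rd from the right.
  10110101001
          ^
That bit is 0.

Answer: 0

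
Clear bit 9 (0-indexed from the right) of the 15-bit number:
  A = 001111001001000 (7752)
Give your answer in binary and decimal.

Mask = ~(1 << 9) = 111110111111111
Bit 9 of A is 1, so AND-ing with the mask clears it to 0.
  001111001001000
& 111110111111111
-----------------
  001110001001000

Answer: 001110001001000 (7240)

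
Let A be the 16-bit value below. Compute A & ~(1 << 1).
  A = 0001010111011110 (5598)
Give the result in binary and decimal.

Mask = ~(1 << 1) = 1111111111111101
Bit 1 of A is 1, so AND-ing with the mask clears it to 0.
  0001010111011110
& 1111111111111101
------------------
  0001010111011100

Answer: 0001010111011100 (5596)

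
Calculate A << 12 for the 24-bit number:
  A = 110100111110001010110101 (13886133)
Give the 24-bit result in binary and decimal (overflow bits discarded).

Shift left by 12: drop the top 12 bit(s), append 12 zero(s) on the right.
  110100111110001010110101  ->  discard [110100111110], keep [001010110101], append 000000000000
= 001010110101000000000000

Answer: 001010110101000000000000 (2838528)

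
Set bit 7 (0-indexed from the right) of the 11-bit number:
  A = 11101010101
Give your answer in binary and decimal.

Mask = 1 << 7 = 00010000000
Bit 7 of A is 0, so OR-ing with the mask flips it to 1.
  11101010101
| 00010000000
-------------
  11111010101

Answer: 11111010101 (2005)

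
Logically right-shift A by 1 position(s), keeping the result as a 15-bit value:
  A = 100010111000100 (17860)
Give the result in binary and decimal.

Logical shift right by 1: drop the bottom 1 bit(s), prepend 1 zero(s) on the left.
  100010111000100  ->  keep [10001011100010], discard [0], prepend 0
= 010001011100010

Answer: 010001011100010 (8930)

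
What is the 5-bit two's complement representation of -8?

1. Binary of +8:  01000
2. Invert bits:     10111
3. Add 1:           11000

Answer: 11000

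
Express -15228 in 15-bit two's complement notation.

1. Binary of +15228:  011101101111100
2. Invert bits:     100010010000011
3. Add 1:           100010010000100

Answer: 100010010000100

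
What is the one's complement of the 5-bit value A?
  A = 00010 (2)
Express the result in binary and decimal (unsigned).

Flip each bit (0->1, 1->0):
  00010
  11101

Answer: 11101 (29)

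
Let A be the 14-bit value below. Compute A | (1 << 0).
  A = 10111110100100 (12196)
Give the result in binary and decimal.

Mask = 1 << 0 = 00000000000001
Bit 0 of A is 0, so OR-ing with the mask flips it to 1.
  10111110100100
| 00000000000001
----------------
  10111110100101

Answer: 10111110100101 (12197)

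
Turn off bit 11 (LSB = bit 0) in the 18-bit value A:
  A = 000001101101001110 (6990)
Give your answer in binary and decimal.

Mask = ~(1 << 11) = 111111011111111111
Bit 11 of A is 1, so AND-ing with the mask clears it to 0.
  000001101101001110
& 111111011111111111
--------------------
  000001001101001110

Answer: 000001001101001110 (4942)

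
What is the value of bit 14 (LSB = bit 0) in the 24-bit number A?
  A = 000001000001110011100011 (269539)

Bit 14 is the 15th from the right.
  000001000001110011100011
           ^
That bit is 0.

Answer: 0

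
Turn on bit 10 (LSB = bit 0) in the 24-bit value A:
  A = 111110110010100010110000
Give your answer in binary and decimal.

Mask = 1 << 10 = 000000000000010000000000
Bit 10 of A is 0, so OR-ing with the mask flips it to 1.
  111110110010100010110000
| 000000000000010000000000
--------------------------
  111110110010110010110000

Answer: 111110110010110010110000 (16460976)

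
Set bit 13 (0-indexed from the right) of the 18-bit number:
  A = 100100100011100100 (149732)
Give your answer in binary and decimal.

Mask = 1 << 13 = 000010000000000000
Bit 13 of A is 0, so OR-ing with the mask flips it to 1.
  100100100011100100
| 000010000000000000
--------------------
  100110100011100100

Answer: 100110100011100100 (157924)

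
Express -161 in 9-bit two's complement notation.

1. Binary of +161:  010100001
2. Invert bits:     101011110
3. Add 1:           101011111

Answer: 101011111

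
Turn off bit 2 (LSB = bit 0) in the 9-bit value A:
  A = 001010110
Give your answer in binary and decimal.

Mask = ~(1 << 2) = 111111011
Bit 2 of A is 1, so AND-ing with the mask clears it to 0.
  001010110
& 111111011
-----------
  001010010

Answer: 001010010 (82)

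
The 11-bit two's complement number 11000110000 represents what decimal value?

MSB is 1, so the value is negative. Find the magnitude:
1. Invert bits:  00111001111
2. Add 1:        00111010000  = 464
3. Apply sign:   -464

Answer: -464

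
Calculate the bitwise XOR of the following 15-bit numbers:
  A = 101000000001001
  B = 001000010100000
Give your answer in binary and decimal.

Apply ^ to each column (1 where bits differ):
  101000000001001
^ 001000010100000
-----------------
  100000010101001

Answer: 100000010101001 (16553)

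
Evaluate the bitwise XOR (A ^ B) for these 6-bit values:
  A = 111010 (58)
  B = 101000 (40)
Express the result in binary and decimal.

Apply ^ to each column (1 where bits differ):
  111010
^ 101000
--------
  010010

Answer: 010010 (18)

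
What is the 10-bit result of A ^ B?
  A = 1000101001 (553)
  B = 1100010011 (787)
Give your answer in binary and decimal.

Apply ^ to each column (1 where bits differ):
  1000101001
^ 1100010011
------------
  0100111010

Answer: 0100111010 (314)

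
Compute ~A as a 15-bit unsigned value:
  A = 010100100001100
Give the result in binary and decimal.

Flip each bit (0->1, 1->0):
  010100100001100
  101011011110011

Answer: 101011011110011 (22259)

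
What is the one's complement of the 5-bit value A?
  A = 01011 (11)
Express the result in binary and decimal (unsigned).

Flip each bit (0->1, 1->0):
  01011
  10100

Answer: 10100 (20)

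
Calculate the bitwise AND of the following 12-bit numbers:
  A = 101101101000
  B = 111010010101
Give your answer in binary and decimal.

Apply & to each column (1 only where both bits are 1):
  101101101000
& 111010010101
--------------
  101000000000

Answer: 101000000000 (2560)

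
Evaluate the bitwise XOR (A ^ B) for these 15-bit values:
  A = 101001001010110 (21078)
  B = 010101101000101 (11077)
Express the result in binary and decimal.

Apply ^ to each column (1 where bits differ):
  101001001010110
^ 010101101000101
-----------------
  111100100010011

Answer: 111100100010011 (30995)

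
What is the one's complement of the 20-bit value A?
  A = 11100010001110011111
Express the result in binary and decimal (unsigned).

Flip each bit (0->1, 1->0):
  11100010001110011111
  00011101110001100000

Answer: 00011101110001100000 (121952)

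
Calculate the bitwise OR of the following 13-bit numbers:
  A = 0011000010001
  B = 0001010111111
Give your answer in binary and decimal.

Apply | to each column (1 where either bit is 1):
  0011000010001
| 0001010111111
---------------
  0011010111111

Answer: 0011010111111 (1727)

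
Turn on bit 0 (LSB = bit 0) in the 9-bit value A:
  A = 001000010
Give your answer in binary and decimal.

Mask = 1 << 0 = 000000001
Bit 0 of A is 0, so OR-ing with the mask flips it to 1.
  001000010
| 000000001
-----------
  001000011

Answer: 001000011 (67)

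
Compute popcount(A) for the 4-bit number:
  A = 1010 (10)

1010
1-bits at positions (from bit 0 = LSB): 1, 3
Count = 2

Answer: 2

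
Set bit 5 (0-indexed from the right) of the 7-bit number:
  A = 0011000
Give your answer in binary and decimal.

Mask = 1 << 5 = 0100000
Bit 5 of A is 0, so OR-ing with the mask flips it to 1.
  0011000
| 0100000
---------
  0111000

Answer: 0111000 (56)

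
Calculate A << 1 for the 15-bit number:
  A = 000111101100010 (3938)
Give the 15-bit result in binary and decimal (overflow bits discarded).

Shift left by 1: drop the top 1 bit(s), append 1 zero(s) on the right.
  000111101100010  ->  discard [0], keep [00111101100010], append 0
= 001111011000100

Answer: 001111011000100 (7876)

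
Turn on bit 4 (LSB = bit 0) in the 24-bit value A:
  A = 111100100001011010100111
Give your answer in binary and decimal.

Mask = 1 << 4 = 000000000000000000010000
Bit 4 of A is 0, so OR-ing with the mask flips it to 1.
  111100100001011010100111
| 000000000000000000010000
--------------------------
  111100100001011010110111

Answer: 111100100001011010110111 (15865527)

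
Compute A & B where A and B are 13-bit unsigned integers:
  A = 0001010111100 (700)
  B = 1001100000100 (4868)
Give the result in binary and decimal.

Apply & to each column (1 only where both bits are 1):
  0001010111100
& 1001100000100
---------------
  0001000000100

Answer: 0001000000100 (516)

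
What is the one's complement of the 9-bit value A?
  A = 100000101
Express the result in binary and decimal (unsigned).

Flip each bit (0->1, 1->0):
  100000101
  011111010

Answer: 011111010 (250)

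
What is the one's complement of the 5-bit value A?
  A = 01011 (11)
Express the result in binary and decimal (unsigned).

Flip each bit (0->1, 1->0):
  01011
  10100

Answer: 10100 (20)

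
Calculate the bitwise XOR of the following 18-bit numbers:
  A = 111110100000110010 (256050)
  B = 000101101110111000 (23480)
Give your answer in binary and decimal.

Apply ^ to each column (1 where bits differ):
  111110100000110010
^ 000101101110111000
--------------------
  111011001110001010

Answer: 111011001110001010 (242570)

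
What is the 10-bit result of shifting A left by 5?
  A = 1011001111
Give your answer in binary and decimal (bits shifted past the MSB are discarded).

Shift left by 5: drop the top 5 bit(s), append 5 zero(s) on the right.
  1011001111  ->  discard [10110], keep [01111], append 00000
= 0111100000

Answer: 0111100000 (480)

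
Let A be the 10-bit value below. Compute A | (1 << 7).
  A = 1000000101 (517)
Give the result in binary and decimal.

Mask = 1 << 7 = 0010000000
Bit 7 of A is 0, so OR-ing with the mask flips it to 1.
  1000000101
| 0010000000
------------
  1010000101

Answer: 1010000101 (645)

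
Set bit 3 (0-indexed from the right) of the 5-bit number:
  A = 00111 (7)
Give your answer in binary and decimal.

Mask = 1 << 3 = 01000
Bit 3 of A is 0, so OR-ing with the mask flips it to 1.
  00111
| 01000
-------
  01111

Answer: 01111 (15)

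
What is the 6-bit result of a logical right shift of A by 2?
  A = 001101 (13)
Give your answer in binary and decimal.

Logical shift right by 2: drop the bottom 2 bit(s), prepend 2 zero(s) on the left.
  001101  ->  keep [0011], discard [01], prepend 00
= 000011

Answer: 000011 (3)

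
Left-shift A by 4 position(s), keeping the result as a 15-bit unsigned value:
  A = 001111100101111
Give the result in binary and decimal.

Shift left by 4: drop the top 4 bit(s), append 4 zero(s) on the right.
  001111100101111  ->  discard [0011], keep [11100101111], append 0000
= 111001011110000

Answer: 111001011110000 (29424)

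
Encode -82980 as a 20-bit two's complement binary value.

1. Binary of +82980:  00010100010000100100
2. Invert bits:     11101011101111011011
3. Add 1:           11101011101111011100

Answer: 11101011101111011100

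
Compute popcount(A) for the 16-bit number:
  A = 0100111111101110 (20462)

0100111111101110
1-bits at positions (from bit 0 = LSB): 1, 2, 3, 5, 6, 7, 8, 9, 10, 11, 14
Count = 11

Answer: 11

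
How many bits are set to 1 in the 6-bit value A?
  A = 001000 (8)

001000
1-bits at positions (from bit 0 = LSB): 3
Count = 1

Answer: 1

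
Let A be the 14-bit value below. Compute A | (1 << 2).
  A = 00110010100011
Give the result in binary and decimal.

Mask = 1 << 2 = 00000000000100
Bit 2 of A is 0, so OR-ing with the mask flips it to 1.
  00110010100011
| 00000000000100
----------------
  00110010100111

Answer: 00110010100111 (3239)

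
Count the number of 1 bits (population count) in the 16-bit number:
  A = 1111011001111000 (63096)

1111011001111000
1-bits at positions (from bit 0 = LSB): 3, 4, 5, 6, 9, 10, 12, 13, 14, 15
Count = 10

Answer: 10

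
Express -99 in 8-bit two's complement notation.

1. Binary of +99:  01100011
2. Invert bits:     10011100
3. Add 1:           10011101

Answer: 10011101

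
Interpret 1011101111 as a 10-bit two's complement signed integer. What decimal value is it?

MSB is 1, so the value is negative. Find the magnitude:
1. Invert bits:  0100010000
2. Add 1:        0100010001  = 273
3. Apply sign:   -273

Answer: -273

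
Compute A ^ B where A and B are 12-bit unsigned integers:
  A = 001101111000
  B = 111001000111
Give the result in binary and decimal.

Apply ^ to each column (1 where bits differ):
  001101111000
^ 111001000111
--------------
  110100111111

Answer: 110100111111 (3391)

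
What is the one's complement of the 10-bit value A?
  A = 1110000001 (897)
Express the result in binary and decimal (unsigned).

Flip each bit (0->1, 1->0):
  1110000001
  0001111110

Answer: 0001111110 (126)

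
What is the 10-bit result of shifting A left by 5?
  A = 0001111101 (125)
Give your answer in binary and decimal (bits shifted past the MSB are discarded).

Shift left by 5: drop the top 5 bit(s), append 5 zero(s) on the right.
  0001111101  ->  discard [00011], keep [11101], append 00000
= 1110100000

Answer: 1110100000 (928)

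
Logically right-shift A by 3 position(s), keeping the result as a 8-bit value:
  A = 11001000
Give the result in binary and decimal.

Logical shift right by 3: drop the bottom 3 bit(s), prepend 3 zero(s) on the left.
  11001000  ->  keep [11001], discard [000], prepend 000
= 00011001

Answer: 00011001 (25)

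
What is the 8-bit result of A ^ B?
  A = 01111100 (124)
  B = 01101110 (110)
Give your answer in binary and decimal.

Apply ^ to each column (1 where bits differ):
  01111100
^ 01101110
----------
  00010010

Answer: 00010010 (18)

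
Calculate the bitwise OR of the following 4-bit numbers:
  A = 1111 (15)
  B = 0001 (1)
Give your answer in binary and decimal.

Apply | to each column (1 where either bit is 1):
  1111
| 0001
------
  1111

Answer: 1111 (15)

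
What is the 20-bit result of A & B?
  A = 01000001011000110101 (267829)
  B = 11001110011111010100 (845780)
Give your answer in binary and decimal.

Apply & to each column (1 only where both bits are 1):
  01000001011000110101
& 11001110011111010100
----------------------
  01000000011000010100

Answer: 01000000011000010100 (263700)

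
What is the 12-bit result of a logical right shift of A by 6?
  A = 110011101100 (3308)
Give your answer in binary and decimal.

Logical shift right by 6: drop the bottom 6 bit(s), prepend 6 zero(s) on the left.
  110011101100  ->  keep [110011], discard [101100], prepend 000000
= 000000110011

Answer: 000000110011 (51)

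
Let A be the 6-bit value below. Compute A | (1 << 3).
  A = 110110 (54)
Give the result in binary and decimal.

Mask = 1 << 3 = 001000
Bit 3 of A is 0, so OR-ing with the mask flips it to 1.
  110110
| 001000
--------
  111110

Answer: 111110 (62)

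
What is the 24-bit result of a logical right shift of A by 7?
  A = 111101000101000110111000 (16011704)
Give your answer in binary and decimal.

Logical shift right by 7: drop the bottom 7 bit(s), prepend 7 zero(s) on the left.
  111101000101000110111000  ->  keep [11110100010100011], discard [0111000], prepend 0000000
= 000000011110100010100011

Answer: 000000011110100010100011 (125091)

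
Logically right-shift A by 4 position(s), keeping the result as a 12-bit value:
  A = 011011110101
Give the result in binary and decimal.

Logical shift right by 4: drop the bottom 4 bit(s), prepend 4 zero(s) on the left.
  011011110101  ->  keep [01101111], discard [0101], prepend 0000
= 000001101111

Answer: 000001101111 (111)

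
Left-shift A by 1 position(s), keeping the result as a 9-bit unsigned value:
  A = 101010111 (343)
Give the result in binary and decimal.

Shift left by 1: drop the top 1 bit(s), append 1 zero(s) on the right.
  101010111  ->  discard [1], keep [01010111], append 0
= 010101110

Answer: 010101110 (174)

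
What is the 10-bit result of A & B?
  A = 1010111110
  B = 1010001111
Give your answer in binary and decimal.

Apply & to each column (1 only where both bits are 1):
  1010111110
& 1010001111
------------
  1010001110

Answer: 1010001110 (654)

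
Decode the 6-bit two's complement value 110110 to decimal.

MSB is 1, so the value is negative. Find the magnitude:
1. Invert bits:  001001
2. Add 1:        001010  = 10
3. Apply sign:   -10

Answer: -10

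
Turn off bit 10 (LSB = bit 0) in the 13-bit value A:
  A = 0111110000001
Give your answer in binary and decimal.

Mask = ~(1 << 10) = 1101111111111
Bit 10 of A is 1, so AND-ing with the mask clears it to 0.
  0111110000001
& 1101111111111
---------------
  0101110000001

Answer: 0101110000001 (2945)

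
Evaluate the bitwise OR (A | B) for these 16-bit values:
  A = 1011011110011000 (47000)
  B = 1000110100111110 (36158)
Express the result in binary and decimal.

Apply | to each column (1 where either bit is 1):
  1011011110011000
| 1000110100111110
------------------
  1011111110111110

Answer: 1011111110111110 (49086)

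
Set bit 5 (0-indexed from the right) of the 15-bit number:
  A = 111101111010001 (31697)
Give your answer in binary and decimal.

Mask = 1 << 5 = 000000000100000
Bit 5 of A is 0, so OR-ing with the mask flips it to 1.
  111101111010001
| 000000000100000
-----------------
  111101111110001

Answer: 111101111110001 (31729)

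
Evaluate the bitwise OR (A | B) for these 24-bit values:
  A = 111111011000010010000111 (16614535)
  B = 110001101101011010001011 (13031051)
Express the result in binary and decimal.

Apply | to each column (1 where either bit is 1):
  111111011000010010000111
| 110001101101011010001011
--------------------------
  111111111101011010001111

Answer: 111111111101011010001111 (16766607)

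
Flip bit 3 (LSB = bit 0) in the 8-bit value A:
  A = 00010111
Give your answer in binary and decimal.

Mask = 1 << 3 = 00001000
Bit 3 of A is 0; XOR with the mask flips it to 1.
  00010111
^ 00001000
----------
  00011111

Answer: 00011111 (31)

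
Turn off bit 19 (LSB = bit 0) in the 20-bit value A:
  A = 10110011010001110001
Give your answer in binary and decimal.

Mask = ~(1 << 19) = 01111111111111111111
Bit 19 of A is 1, so AND-ing with the mask clears it to 0.
  10110011010001110001
& 01111111111111111111
----------------------
  00110011010001110001

Answer: 00110011010001110001 (210033)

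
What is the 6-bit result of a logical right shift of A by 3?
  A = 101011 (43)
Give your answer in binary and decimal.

Logical shift right by 3: drop the bottom 3 bit(s), prepend 3 zero(s) on the left.
  101011  ->  keep [101], discard [011], prepend 000
= 000101

Answer: 000101 (5)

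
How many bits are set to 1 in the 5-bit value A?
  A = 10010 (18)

10010
1-bits at positions (from bit 0 = LSB): 1, 4
Count = 2

Answer: 2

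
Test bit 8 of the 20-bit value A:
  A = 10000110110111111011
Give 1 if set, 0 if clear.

Bit 8 is the 9th from the right.
  10000110110111111011
             ^
That bit is 1.

Answer: 1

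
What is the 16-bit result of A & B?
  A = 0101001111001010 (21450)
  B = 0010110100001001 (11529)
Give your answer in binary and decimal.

Apply & to each column (1 only where both bits are 1):
  0101001111001010
& 0010110100001001
------------------
  0000000100001000

Answer: 0000000100001000 (264)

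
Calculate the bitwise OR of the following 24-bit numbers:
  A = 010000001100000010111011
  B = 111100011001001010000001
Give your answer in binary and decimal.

Apply | to each column (1 where either bit is 1):
  010000001100000010111011
| 111100011001001010000001
--------------------------
  111100011101001010111011

Answer: 111100011101001010111011 (15848123)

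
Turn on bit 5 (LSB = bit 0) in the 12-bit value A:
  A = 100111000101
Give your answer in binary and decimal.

Mask = 1 << 5 = 000000100000
Bit 5 of A is 0, so OR-ing with the mask flips it to 1.
  100111000101
| 000000100000
--------------
  100111100101

Answer: 100111100101 (2533)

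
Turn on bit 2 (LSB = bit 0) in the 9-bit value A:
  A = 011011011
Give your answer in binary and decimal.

Mask = 1 << 2 = 000000100
Bit 2 of A is 0, so OR-ing with the mask flips it to 1.
  011011011
| 000000100
-----------
  011011111

Answer: 011011111 (223)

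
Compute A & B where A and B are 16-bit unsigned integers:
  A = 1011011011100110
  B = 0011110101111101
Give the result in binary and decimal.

Apply & to each column (1 only where both bits are 1):
  1011011011100110
& 0011110101111101
------------------
  0011010001100100

Answer: 0011010001100100 (13412)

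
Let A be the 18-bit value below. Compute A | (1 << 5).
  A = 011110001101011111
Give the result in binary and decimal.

Mask = 1 << 5 = 000000000000100000
Bit 5 of A is 0, so OR-ing with the mask flips it to 1.
  011110001101011111
| 000000000000100000
--------------------
  011110001101111111

Answer: 011110001101111111 (123775)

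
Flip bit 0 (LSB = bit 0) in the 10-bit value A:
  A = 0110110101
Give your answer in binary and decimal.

Mask = 1 << 0 = 0000000001
Bit 0 of A is 1; XOR with the mask flips it to 0.
  0110110101
^ 0000000001
------------
  0110110100

Answer: 0110110100 (436)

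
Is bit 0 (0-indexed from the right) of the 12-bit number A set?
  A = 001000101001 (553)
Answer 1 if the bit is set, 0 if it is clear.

Bit 0 is the 1st from the right.
  001000101001
             ^
That bit is 1.

Answer: 1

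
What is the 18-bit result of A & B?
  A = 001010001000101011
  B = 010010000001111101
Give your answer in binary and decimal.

Apply & to each column (1 only where both bits are 1):
  001010001000101011
& 010010000001111101
--------------------
  000010000000101001

Answer: 000010000000101001 (8233)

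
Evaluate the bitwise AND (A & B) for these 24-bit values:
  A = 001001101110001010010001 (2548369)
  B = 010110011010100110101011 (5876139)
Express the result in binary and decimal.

Apply & to each column (1 only where both bits are 1):
  001001101110001010010001
& 010110011010100110101011
--------------------------
  000000001010000010000001

Answer: 000000001010000010000001 (41089)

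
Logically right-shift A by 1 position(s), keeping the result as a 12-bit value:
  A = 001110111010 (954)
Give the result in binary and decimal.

Logical shift right by 1: drop the bottom 1 bit(s), prepend 1 zero(s) on the left.
  001110111010  ->  keep [00111011101], discard [0], prepend 0
= 000111011101

Answer: 000111011101 (477)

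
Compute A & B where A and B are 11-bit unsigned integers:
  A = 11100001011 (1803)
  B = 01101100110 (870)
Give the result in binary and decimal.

Apply & to each column (1 only where both bits are 1):
  11100001011
& 01101100110
-------------
  01100000010

Answer: 01100000010 (770)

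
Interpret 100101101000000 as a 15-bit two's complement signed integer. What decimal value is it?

MSB is 1, so the value is negative. Find the magnitude:
1. Invert bits:  011010010111111
2. Add 1:        011010011000000  = 13504
3. Apply sign:   -13504

Answer: -13504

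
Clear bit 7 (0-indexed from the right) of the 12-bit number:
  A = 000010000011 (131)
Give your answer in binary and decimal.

Mask = ~(1 << 7) = 111101111111
Bit 7 of A is 1, so AND-ing with the mask clears it to 0.
  000010000011
& 111101111111
--------------
  000000000011

Answer: 000000000011 (3)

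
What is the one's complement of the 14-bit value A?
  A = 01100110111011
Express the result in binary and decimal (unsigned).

Flip each bit (0->1, 1->0):
  01100110111011
  10011001000100

Answer: 10011001000100 (9796)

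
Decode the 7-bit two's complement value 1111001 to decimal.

MSB is 1, so the value is negative. Find the magnitude:
1. Invert bits:  0000110
2. Add 1:        0000111  = 7
3. Apply sign:   -7

Answer: -7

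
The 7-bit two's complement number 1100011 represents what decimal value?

MSB is 1, so the value is negative. Find the magnitude:
1. Invert bits:  0011100
2. Add 1:        0011101  = 29
3. Apply sign:   -29

Answer: -29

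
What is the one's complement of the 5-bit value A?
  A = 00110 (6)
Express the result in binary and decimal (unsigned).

Flip each bit (0->1, 1->0):
  00110
  11001

Answer: 11001 (25)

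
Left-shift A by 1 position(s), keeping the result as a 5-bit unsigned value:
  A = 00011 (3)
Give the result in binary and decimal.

Shift left by 1: drop the top 1 bit(s), append 1 zero(s) on the right.
  00011  ->  discard [0], keep [0011], append 0
= 00110

Answer: 00110 (6)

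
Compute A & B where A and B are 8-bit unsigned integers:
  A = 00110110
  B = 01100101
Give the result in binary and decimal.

Apply & to each column (1 only where both bits are 1):
  00110110
& 01100101
----------
  00100100

Answer: 00100100 (36)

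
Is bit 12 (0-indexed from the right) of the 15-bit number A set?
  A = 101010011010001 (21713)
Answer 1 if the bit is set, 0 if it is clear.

Bit 12 is the 13th from the right.
  101010011010001
    ^
That bit is 1.

Answer: 1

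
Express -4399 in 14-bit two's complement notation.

1. Binary of +4399:  01000100101111
2. Invert bits:     10111011010000
3. Add 1:           10111011010001

Answer: 10111011010001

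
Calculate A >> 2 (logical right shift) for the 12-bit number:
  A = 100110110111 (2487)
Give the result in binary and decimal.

Logical shift right by 2: drop the bottom 2 bit(s), prepend 2 zero(s) on the left.
  100110110111  ->  keep [1001101101], discard [11], prepend 00
= 001001101101

Answer: 001001101101 (621)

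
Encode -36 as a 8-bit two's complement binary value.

1. Binary of +36:  00100100
2. Invert bits:     11011011
3. Add 1:           11011100

Answer: 11011100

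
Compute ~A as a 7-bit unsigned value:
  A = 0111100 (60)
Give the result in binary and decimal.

Flip each bit (0->1, 1->0):
  0111100
  1000011

Answer: 1000011 (67)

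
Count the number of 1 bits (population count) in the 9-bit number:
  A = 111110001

111110001
1-bits at positions (from bit 0 = LSB): 0, 4, 5, 6, 7, 8
Count = 6

Answer: 6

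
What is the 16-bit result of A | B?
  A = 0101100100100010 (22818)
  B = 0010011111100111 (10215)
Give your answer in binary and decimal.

Apply | to each column (1 where either bit is 1):
  0101100100100010
| 0010011111100111
------------------
  0111111111100111

Answer: 0111111111100111 (32743)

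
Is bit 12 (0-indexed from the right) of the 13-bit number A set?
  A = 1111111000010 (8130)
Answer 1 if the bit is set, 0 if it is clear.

Bit 12 is the 13th from the right.
  1111111000010
  ^
That bit is 1.

Answer: 1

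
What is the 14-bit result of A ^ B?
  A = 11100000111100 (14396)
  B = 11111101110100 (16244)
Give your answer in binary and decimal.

Apply ^ to each column (1 where bits differ):
  11100000111100
^ 11111101110100
----------------
  00011101001000

Answer: 00011101001000 (1864)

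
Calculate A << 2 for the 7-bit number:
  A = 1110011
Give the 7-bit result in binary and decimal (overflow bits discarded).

Shift left by 2: drop the top 2 bit(s), append 2 zero(s) on the right.
  1110011  ->  discard [11], keep [10011], append 00
= 1001100

Answer: 1001100 (76)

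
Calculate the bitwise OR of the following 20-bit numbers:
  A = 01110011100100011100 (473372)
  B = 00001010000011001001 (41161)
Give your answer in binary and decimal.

Apply | to each column (1 where either bit is 1):
  01110011100100011100
| 00001010000011001001
----------------------
  01111011100111011101

Answer: 01111011100111011101 (506333)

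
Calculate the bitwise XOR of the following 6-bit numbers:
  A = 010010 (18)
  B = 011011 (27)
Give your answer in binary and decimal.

Apply ^ to each column (1 where bits differ):
  010010
^ 011011
--------
  001001

Answer: 001001 (9)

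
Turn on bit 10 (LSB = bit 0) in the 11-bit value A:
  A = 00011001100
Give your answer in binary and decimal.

Mask = 1 << 10 = 10000000000
Bit 10 of A is 0, so OR-ing with the mask flips it to 1.
  00011001100
| 10000000000
-------------
  10011001100

Answer: 10011001100 (1228)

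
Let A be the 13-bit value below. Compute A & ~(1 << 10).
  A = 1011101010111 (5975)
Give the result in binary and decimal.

Mask = ~(1 << 10) = 1101111111111
Bit 10 of A is 1, so AND-ing with the mask clears it to 0.
  1011101010111
& 1101111111111
---------------
  1001101010111

Answer: 1001101010111 (4951)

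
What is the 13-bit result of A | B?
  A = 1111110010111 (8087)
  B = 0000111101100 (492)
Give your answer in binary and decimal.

Apply | to each column (1 where either bit is 1):
  1111110010111
| 0000111101100
---------------
  1111111111111

Answer: 1111111111111 (8191)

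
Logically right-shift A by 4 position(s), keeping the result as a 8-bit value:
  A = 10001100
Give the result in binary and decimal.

Logical shift right by 4: drop the bottom 4 bit(s), prepend 4 zero(s) on the left.
  10001100  ->  keep [1000], discard [1100], prepend 0000
= 00001000

Answer: 00001000 (8)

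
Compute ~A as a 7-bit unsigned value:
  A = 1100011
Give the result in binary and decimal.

Flip each bit (0->1, 1->0):
  1100011
  0011100

Answer: 0011100 (28)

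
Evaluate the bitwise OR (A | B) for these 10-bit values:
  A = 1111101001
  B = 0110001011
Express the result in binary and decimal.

Apply | to each column (1 where either bit is 1):
  1111101001
| 0110001011
------------
  1111101011

Answer: 1111101011 (1003)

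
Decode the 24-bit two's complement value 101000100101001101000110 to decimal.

MSB is 1, so the value is negative. Find the magnitude:
1. Invert bits:  010111011010110010111001
2. Add 1:        010111011010110010111010  = 6139066
3. Apply sign:   -6139066

Answer: -6139066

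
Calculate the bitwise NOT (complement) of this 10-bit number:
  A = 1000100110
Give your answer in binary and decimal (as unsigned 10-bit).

Flip each bit (0->1, 1->0):
  1000100110
  0111011001

Answer: 0111011001 (473)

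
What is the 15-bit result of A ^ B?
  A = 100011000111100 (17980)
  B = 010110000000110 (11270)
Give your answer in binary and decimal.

Apply ^ to each column (1 where bits differ):
  100011000111100
^ 010110000000110
-----------------
  110101000111010

Answer: 110101000111010 (27194)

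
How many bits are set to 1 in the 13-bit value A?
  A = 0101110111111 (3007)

0101110111111
1-bits at positions (from bit 0 = LSB): 0, 1, 2, 3, 4, 5, 7, 8, 9, 11
Count = 10

Answer: 10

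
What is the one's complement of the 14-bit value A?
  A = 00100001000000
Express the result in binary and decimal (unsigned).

Flip each bit (0->1, 1->0):
  00100001000000
  11011110111111

Answer: 11011110111111 (14271)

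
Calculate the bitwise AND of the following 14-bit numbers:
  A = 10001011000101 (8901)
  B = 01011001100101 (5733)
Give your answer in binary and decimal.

Apply & to each column (1 only where both bits are 1):
  10001011000101
& 01011001100101
----------------
  00001001000101

Answer: 00001001000101 (581)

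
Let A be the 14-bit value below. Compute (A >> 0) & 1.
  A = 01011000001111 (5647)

Bit 0 is the 1st from the right.
  01011000001111
               ^
That bit is 1.

Answer: 1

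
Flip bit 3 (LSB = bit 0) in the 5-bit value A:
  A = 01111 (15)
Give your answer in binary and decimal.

Mask = 1 << 3 = 01000
Bit 3 of A is 1; XOR with the mask flips it to 0.
  01111
^ 01000
-------
  00111

Answer: 00111 (7)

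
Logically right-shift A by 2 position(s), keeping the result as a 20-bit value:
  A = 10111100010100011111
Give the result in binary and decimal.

Logical shift right by 2: drop the bottom 2 bit(s), prepend 2 zero(s) on the left.
  10111100010100011111  ->  keep [101111000101000111], discard [11], prepend 00
= 00101111000101000111

Answer: 00101111000101000111 (192839)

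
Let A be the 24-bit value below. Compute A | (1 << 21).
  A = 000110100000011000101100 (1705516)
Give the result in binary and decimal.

Mask = 1 << 21 = 001000000000000000000000
Bit 21 of A is 0, so OR-ing with the mask flips it to 1.
  000110100000011000101100
| 001000000000000000000000
--------------------------
  001110100000011000101100

Answer: 001110100000011000101100 (3802668)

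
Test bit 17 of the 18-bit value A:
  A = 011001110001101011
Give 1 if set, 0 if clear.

Bit 17 is the 18th from the right.
  011001110001101011
  ^
That bit is 0.

Answer: 0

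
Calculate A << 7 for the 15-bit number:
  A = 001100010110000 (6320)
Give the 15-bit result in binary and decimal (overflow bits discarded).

Shift left by 7: drop the top 7 bit(s), append 7 zero(s) on the right.
  001100010110000  ->  discard [0011000], keep [10110000], append 0000000
= 101100000000000

Answer: 101100000000000 (22528)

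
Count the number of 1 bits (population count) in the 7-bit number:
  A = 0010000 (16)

0010000
1-bits at positions (from bit 0 = LSB): 4
Count = 1

Answer: 1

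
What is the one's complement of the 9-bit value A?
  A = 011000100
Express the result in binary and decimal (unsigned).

Flip each bit (0->1, 1->0):
  011000100
  100111011

Answer: 100111011 (315)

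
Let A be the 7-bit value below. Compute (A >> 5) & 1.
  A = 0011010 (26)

Bit 5 is the 6th from the right.
  0011010
   ^
That bit is 0.

Answer: 0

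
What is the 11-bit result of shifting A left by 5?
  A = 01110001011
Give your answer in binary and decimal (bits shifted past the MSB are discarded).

Shift left by 5: drop the top 5 bit(s), append 5 zero(s) on the right.
  01110001011  ->  discard [01110], keep [001011], append 00000
= 00101100000

Answer: 00101100000 (352)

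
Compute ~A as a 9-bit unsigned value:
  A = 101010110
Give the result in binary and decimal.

Flip each bit (0->1, 1->0):
  101010110
  010101001

Answer: 010101001 (169)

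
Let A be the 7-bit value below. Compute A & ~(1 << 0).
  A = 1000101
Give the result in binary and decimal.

Mask = ~(1 << 0) = 1111110
Bit 0 of A is 1, so AND-ing with the mask clears it to 0.
  1000101
& 1111110
---------
  1000100

Answer: 1000100 (68)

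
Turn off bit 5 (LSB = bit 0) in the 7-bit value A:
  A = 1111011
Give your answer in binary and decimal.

Mask = ~(1 << 5) = 1011111
Bit 5 of A is 1, so AND-ing with the mask clears it to 0.
  1111011
& 1011111
---------
  1011011

Answer: 1011011 (91)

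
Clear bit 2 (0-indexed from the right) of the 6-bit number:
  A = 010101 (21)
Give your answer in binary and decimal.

Mask = ~(1 << 2) = 111011
Bit 2 of A is 1, so AND-ing with the mask clears it to 0.
  010101
& 111011
--------
  010001

Answer: 010001 (17)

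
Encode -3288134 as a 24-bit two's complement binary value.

1. Binary of +3288134:  001100100010110001000110
2. Invert bits:     110011011101001110111001
3. Add 1:           110011011101001110111010

Answer: 110011011101001110111010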